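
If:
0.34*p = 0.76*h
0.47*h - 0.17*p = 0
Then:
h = 0.00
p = 0.00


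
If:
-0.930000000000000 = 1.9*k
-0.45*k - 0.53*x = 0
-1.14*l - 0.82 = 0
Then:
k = -0.49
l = -0.72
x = 0.42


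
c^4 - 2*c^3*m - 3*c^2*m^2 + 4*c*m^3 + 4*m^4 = (c - 2*m)^2*(c + m)^2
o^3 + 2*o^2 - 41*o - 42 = (o - 6)*(o + 1)*(o + 7)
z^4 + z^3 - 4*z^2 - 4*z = z*(z - 2)*(z + 1)*(z + 2)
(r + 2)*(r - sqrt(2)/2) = r^2 - sqrt(2)*r/2 + 2*r - sqrt(2)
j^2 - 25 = (j - 5)*(j + 5)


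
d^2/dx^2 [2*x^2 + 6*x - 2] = 4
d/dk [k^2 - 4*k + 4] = 2*k - 4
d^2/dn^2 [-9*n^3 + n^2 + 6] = 2 - 54*n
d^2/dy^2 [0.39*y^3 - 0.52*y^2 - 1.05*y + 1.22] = 2.34*y - 1.04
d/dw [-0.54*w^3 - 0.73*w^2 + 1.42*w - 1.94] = -1.62*w^2 - 1.46*w + 1.42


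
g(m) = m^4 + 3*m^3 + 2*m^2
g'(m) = 4*m^3 + 9*m^2 + 4*m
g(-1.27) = -0.32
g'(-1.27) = 1.24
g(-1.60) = -0.61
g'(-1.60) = 0.26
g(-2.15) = 0.80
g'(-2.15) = -6.75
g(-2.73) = 9.41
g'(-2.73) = -25.23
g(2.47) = 94.63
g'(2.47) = 125.06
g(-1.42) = -0.49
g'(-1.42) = 1.01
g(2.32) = 77.20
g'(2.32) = 107.67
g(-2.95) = 16.12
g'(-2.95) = -36.17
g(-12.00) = 15840.00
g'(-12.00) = -5664.00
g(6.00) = 2016.00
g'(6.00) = 1212.00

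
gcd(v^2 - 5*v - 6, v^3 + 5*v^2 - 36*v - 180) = v - 6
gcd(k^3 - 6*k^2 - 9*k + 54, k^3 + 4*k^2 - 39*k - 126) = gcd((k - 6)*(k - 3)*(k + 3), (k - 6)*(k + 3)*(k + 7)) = k^2 - 3*k - 18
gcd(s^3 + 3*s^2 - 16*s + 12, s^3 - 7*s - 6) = 1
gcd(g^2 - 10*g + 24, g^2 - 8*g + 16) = g - 4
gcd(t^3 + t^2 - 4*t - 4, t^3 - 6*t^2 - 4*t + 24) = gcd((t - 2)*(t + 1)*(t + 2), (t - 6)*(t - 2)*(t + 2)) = t^2 - 4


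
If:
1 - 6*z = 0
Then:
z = 1/6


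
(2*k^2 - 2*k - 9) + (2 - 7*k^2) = -5*k^2 - 2*k - 7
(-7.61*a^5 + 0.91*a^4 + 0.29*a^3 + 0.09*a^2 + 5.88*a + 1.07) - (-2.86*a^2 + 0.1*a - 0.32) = -7.61*a^5 + 0.91*a^4 + 0.29*a^3 + 2.95*a^2 + 5.78*a + 1.39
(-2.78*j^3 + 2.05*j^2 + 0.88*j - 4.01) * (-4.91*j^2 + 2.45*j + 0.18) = 13.6498*j^5 - 16.8765*j^4 + 0.2013*j^3 + 22.2141*j^2 - 9.6661*j - 0.7218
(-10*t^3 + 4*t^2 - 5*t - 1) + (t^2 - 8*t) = -10*t^3 + 5*t^2 - 13*t - 1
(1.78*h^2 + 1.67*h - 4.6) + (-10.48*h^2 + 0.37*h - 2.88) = -8.7*h^2 + 2.04*h - 7.48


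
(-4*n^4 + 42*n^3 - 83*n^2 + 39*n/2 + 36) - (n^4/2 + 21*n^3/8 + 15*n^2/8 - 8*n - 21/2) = -9*n^4/2 + 315*n^3/8 - 679*n^2/8 + 55*n/2 + 93/2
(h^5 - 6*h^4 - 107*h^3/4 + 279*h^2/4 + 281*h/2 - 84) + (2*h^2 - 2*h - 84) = h^5 - 6*h^4 - 107*h^3/4 + 287*h^2/4 + 277*h/2 - 168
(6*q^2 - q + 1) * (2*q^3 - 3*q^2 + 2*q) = 12*q^5 - 20*q^4 + 17*q^3 - 5*q^2 + 2*q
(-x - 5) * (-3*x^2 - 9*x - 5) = 3*x^3 + 24*x^2 + 50*x + 25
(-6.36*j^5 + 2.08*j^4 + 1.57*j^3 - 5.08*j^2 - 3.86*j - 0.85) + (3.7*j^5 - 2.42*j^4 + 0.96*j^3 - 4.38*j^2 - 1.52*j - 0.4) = -2.66*j^5 - 0.34*j^4 + 2.53*j^3 - 9.46*j^2 - 5.38*j - 1.25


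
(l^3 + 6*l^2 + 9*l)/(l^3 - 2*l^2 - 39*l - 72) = l/(l - 8)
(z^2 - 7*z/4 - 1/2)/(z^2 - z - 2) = (z + 1/4)/(z + 1)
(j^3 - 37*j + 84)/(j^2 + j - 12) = (j^2 + 3*j - 28)/(j + 4)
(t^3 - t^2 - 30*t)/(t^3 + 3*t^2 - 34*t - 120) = t/(t + 4)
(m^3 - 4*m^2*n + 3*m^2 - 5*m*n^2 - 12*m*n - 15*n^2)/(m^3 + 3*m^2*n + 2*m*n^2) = (m^2 - 5*m*n + 3*m - 15*n)/(m*(m + 2*n))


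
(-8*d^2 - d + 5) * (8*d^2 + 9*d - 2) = -64*d^4 - 80*d^3 + 47*d^2 + 47*d - 10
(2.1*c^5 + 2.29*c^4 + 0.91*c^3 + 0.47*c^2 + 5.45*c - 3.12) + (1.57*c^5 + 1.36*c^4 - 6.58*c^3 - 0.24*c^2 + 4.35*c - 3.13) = 3.67*c^5 + 3.65*c^4 - 5.67*c^3 + 0.23*c^2 + 9.8*c - 6.25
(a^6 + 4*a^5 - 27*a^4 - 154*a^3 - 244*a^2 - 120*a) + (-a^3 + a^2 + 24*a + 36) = a^6 + 4*a^5 - 27*a^4 - 155*a^3 - 243*a^2 - 96*a + 36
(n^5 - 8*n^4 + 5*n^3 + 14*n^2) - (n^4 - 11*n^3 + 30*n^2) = n^5 - 9*n^4 + 16*n^3 - 16*n^2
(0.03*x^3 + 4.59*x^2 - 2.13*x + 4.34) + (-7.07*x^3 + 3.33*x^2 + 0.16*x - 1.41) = -7.04*x^3 + 7.92*x^2 - 1.97*x + 2.93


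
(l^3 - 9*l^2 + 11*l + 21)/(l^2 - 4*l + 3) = (l^2 - 6*l - 7)/(l - 1)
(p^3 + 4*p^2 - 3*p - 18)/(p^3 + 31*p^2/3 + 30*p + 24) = 3*(p^2 + p - 6)/(3*p^2 + 22*p + 24)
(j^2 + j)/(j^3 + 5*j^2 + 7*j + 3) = j/(j^2 + 4*j + 3)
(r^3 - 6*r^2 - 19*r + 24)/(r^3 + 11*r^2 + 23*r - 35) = (r^2 - 5*r - 24)/(r^2 + 12*r + 35)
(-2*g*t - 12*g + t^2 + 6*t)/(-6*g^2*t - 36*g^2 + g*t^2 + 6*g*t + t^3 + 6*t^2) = 1/(3*g + t)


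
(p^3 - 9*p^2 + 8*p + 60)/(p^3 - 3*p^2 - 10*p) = (p - 6)/p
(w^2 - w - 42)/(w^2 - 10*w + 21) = (w + 6)/(w - 3)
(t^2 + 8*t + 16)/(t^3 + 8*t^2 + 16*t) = 1/t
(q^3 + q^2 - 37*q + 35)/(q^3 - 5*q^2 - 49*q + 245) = (q - 1)/(q - 7)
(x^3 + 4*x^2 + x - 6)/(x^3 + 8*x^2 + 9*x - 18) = (x + 2)/(x + 6)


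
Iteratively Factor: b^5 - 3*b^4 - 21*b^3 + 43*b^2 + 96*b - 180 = (b + 3)*(b^4 - 6*b^3 - 3*b^2 + 52*b - 60) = (b + 3)^2*(b^3 - 9*b^2 + 24*b - 20) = (b - 2)*(b + 3)^2*(b^2 - 7*b + 10) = (b - 2)^2*(b + 3)^2*(b - 5)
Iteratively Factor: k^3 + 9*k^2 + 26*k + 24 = (k + 4)*(k^2 + 5*k + 6) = (k + 2)*(k + 4)*(k + 3)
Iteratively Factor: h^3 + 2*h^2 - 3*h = (h + 3)*(h^2 - h) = h*(h + 3)*(h - 1)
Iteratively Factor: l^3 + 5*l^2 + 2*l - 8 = (l + 4)*(l^2 + l - 2) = (l - 1)*(l + 4)*(l + 2)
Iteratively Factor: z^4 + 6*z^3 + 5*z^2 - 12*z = (z)*(z^3 + 6*z^2 + 5*z - 12) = z*(z + 4)*(z^2 + 2*z - 3) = z*(z - 1)*(z + 4)*(z + 3)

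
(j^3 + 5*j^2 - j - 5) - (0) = j^3 + 5*j^2 - j - 5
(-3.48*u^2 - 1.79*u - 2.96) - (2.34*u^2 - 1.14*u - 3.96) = -5.82*u^2 - 0.65*u + 1.0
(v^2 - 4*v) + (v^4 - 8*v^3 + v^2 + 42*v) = v^4 - 8*v^3 + 2*v^2 + 38*v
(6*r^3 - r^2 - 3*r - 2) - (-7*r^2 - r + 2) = 6*r^3 + 6*r^2 - 2*r - 4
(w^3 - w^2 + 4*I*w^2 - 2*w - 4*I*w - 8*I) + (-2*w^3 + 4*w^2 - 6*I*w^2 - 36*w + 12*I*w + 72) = -w^3 + 3*w^2 - 2*I*w^2 - 38*w + 8*I*w + 72 - 8*I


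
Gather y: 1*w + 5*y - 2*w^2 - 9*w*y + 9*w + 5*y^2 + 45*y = -2*w^2 + 10*w + 5*y^2 + y*(50 - 9*w)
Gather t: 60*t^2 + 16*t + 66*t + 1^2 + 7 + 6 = 60*t^2 + 82*t + 14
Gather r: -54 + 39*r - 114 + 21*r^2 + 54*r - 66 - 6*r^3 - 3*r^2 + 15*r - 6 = -6*r^3 + 18*r^2 + 108*r - 240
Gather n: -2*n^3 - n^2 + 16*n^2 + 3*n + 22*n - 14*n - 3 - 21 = -2*n^3 + 15*n^2 + 11*n - 24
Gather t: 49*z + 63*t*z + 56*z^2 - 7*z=63*t*z + 56*z^2 + 42*z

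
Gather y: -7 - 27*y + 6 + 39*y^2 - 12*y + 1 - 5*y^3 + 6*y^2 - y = -5*y^3 + 45*y^2 - 40*y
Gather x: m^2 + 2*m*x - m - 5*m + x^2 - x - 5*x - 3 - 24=m^2 - 6*m + x^2 + x*(2*m - 6) - 27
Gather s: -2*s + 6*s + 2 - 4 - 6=4*s - 8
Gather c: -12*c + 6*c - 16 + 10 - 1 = -6*c - 7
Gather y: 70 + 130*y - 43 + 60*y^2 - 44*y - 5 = 60*y^2 + 86*y + 22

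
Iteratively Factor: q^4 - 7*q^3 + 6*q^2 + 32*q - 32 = (q - 1)*(q^3 - 6*q^2 + 32) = (q - 4)*(q - 1)*(q^2 - 2*q - 8) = (q - 4)^2*(q - 1)*(q + 2)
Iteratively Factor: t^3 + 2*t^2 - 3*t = (t - 1)*(t^2 + 3*t) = (t - 1)*(t + 3)*(t)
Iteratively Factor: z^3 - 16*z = (z + 4)*(z^2 - 4*z) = z*(z + 4)*(z - 4)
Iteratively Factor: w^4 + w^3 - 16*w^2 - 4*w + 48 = (w - 3)*(w^3 + 4*w^2 - 4*w - 16) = (w - 3)*(w + 2)*(w^2 + 2*w - 8) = (w - 3)*(w - 2)*(w + 2)*(w + 4)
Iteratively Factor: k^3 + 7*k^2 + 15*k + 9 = (k + 1)*(k^2 + 6*k + 9) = (k + 1)*(k + 3)*(k + 3)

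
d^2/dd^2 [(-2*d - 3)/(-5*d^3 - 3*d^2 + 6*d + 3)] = 6*(50*d^5 + 180*d^4 + 146*d^3 - 3*d^2 + 9*d + 33)/(125*d^9 + 225*d^8 - 315*d^7 - 738*d^6 + 108*d^5 + 783*d^4 + 243*d^3 - 243*d^2 - 162*d - 27)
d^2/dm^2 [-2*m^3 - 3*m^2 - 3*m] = -12*m - 6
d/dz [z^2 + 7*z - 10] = 2*z + 7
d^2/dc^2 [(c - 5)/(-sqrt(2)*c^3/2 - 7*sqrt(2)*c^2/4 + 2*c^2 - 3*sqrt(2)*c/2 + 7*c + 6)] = 8*(4*(5 - c)*(3*sqrt(2)*c^2 - 8*c + 7*sqrt(2)*c - 14 + 3*sqrt(2))^2 + (6*sqrt(2)*c^2 - 16*c + 14*sqrt(2)*c + (c - 5)*(6*sqrt(2)*c - 8 + 7*sqrt(2)) - 28 + 6*sqrt(2))*(2*sqrt(2)*c^3 - 8*c^2 + 7*sqrt(2)*c^2 - 28*c + 6*sqrt(2)*c - 24))/(2*sqrt(2)*c^3 - 8*c^2 + 7*sqrt(2)*c^2 - 28*c + 6*sqrt(2)*c - 24)^3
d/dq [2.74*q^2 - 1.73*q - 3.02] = 5.48*q - 1.73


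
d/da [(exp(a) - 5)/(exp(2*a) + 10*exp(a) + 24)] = (-2*(exp(a) - 5)*(exp(a) + 5) + exp(2*a) + 10*exp(a) + 24)*exp(a)/(exp(2*a) + 10*exp(a) + 24)^2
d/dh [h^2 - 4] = 2*h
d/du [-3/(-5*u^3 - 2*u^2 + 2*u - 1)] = 3*(-15*u^2 - 4*u + 2)/(5*u^3 + 2*u^2 - 2*u + 1)^2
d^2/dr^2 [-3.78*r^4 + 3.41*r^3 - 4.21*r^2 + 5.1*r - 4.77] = -45.36*r^2 + 20.46*r - 8.42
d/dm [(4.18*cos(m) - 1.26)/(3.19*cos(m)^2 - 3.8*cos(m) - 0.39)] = (13.3342*cos(m)^2 - 8.0388*cos(m) + 6.4182)*sin(m)/(10.1761*cos(m)^4 - 24.244*cos(m)^3 + 11.9518*cos(m)^2 + 2.964*cos(m) + 0.1521)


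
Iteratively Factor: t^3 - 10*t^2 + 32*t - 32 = (t - 2)*(t^2 - 8*t + 16) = (t - 4)*(t - 2)*(t - 4)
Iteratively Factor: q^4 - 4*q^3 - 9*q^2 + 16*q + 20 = (q - 5)*(q^3 + q^2 - 4*q - 4) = (q - 5)*(q + 1)*(q^2 - 4) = (q - 5)*(q - 2)*(q + 1)*(q + 2)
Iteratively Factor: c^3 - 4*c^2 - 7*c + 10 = (c - 1)*(c^2 - 3*c - 10) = (c - 1)*(c + 2)*(c - 5)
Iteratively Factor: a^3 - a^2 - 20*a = (a + 4)*(a^2 - 5*a) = a*(a + 4)*(a - 5)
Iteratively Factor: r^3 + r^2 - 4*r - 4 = (r + 2)*(r^2 - r - 2) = (r + 1)*(r + 2)*(r - 2)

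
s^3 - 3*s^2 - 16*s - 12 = (s - 6)*(s + 1)*(s + 2)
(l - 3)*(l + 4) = l^2 + l - 12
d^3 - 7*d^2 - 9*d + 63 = (d - 7)*(d - 3)*(d + 3)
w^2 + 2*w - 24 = (w - 4)*(w + 6)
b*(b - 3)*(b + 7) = b^3 + 4*b^2 - 21*b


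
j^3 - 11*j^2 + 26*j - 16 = (j - 8)*(j - 2)*(j - 1)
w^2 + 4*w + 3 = (w + 1)*(w + 3)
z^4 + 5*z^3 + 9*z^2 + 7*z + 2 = (z + 1)^3*(z + 2)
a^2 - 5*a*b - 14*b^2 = (a - 7*b)*(a + 2*b)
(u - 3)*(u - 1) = u^2 - 4*u + 3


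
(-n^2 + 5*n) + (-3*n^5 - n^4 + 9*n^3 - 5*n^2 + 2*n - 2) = -3*n^5 - n^4 + 9*n^3 - 6*n^2 + 7*n - 2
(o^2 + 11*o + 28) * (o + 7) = o^3 + 18*o^2 + 105*o + 196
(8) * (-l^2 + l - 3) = -8*l^2 + 8*l - 24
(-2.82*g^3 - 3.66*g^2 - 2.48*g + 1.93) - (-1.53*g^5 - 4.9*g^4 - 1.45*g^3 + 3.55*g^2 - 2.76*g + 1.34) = 1.53*g^5 + 4.9*g^4 - 1.37*g^3 - 7.21*g^2 + 0.28*g + 0.59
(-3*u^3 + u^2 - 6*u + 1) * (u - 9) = -3*u^4 + 28*u^3 - 15*u^2 + 55*u - 9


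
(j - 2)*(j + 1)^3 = j^4 + j^3 - 3*j^2 - 5*j - 2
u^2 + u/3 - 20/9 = (u - 4/3)*(u + 5/3)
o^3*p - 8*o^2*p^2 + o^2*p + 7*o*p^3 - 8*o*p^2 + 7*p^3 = (o - 7*p)*(o - p)*(o*p + p)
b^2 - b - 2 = (b - 2)*(b + 1)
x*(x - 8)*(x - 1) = x^3 - 9*x^2 + 8*x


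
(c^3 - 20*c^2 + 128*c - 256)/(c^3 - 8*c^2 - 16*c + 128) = (c - 8)/(c + 4)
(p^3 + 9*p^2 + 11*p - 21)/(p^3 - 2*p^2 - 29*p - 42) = (p^2 + 6*p - 7)/(p^2 - 5*p - 14)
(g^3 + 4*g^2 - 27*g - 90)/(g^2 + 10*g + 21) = (g^2 + g - 30)/(g + 7)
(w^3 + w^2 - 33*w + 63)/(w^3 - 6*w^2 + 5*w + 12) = (w^2 + 4*w - 21)/(w^2 - 3*w - 4)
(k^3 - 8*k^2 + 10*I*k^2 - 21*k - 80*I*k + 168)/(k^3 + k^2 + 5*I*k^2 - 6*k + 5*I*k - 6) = (k^2 + k*(-8 + 7*I) - 56*I)/(k^2 + k*(1 + 2*I) + 2*I)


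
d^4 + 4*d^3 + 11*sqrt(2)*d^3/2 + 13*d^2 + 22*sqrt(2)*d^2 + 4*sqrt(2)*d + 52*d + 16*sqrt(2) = (d + 4)*(d + sqrt(2)/2)*(d + sqrt(2))*(d + 4*sqrt(2))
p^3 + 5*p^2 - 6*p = p*(p - 1)*(p + 6)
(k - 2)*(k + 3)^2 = k^3 + 4*k^2 - 3*k - 18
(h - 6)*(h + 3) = h^2 - 3*h - 18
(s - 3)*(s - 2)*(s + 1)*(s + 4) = s^4 - 15*s^2 + 10*s + 24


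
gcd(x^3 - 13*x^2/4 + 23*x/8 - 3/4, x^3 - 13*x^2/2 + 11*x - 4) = x^2 - 5*x/2 + 1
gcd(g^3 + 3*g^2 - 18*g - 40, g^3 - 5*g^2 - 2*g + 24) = g^2 - 2*g - 8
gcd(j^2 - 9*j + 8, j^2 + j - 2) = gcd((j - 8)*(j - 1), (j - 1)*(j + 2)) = j - 1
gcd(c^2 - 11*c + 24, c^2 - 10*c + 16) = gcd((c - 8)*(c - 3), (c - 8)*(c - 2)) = c - 8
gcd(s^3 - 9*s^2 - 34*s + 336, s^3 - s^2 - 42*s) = s^2 - s - 42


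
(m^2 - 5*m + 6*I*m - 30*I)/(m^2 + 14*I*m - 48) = (m - 5)/(m + 8*I)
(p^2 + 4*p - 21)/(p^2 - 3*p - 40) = (-p^2 - 4*p + 21)/(-p^2 + 3*p + 40)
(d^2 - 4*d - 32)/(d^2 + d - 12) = (d - 8)/(d - 3)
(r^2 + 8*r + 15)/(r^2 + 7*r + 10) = (r + 3)/(r + 2)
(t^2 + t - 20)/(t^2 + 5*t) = (t - 4)/t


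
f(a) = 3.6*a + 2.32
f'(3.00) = 3.60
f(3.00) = 13.12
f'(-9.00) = 3.60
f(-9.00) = -30.08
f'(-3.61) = 3.60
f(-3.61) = -10.68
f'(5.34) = 3.60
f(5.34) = 21.54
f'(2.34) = 3.60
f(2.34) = 10.74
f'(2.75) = 3.60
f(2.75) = 12.22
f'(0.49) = 3.60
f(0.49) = 4.08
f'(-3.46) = 3.60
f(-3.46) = -10.14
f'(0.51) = 3.60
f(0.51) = 4.16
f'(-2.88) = 3.60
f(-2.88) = -8.05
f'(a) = 3.60000000000000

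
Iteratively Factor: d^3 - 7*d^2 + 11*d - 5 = (d - 1)*(d^2 - 6*d + 5) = (d - 5)*(d - 1)*(d - 1)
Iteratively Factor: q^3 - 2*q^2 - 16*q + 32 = (q + 4)*(q^2 - 6*q + 8) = (q - 2)*(q + 4)*(q - 4)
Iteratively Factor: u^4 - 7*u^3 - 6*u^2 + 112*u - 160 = (u - 5)*(u^3 - 2*u^2 - 16*u + 32) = (u - 5)*(u - 4)*(u^2 + 2*u - 8) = (u - 5)*(u - 4)*(u + 4)*(u - 2)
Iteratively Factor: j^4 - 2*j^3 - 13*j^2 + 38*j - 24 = (j + 4)*(j^3 - 6*j^2 + 11*j - 6) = (j - 3)*(j + 4)*(j^2 - 3*j + 2) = (j - 3)*(j - 1)*(j + 4)*(j - 2)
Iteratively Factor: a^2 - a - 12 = (a - 4)*(a + 3)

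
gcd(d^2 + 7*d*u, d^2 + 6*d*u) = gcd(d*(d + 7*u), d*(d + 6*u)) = d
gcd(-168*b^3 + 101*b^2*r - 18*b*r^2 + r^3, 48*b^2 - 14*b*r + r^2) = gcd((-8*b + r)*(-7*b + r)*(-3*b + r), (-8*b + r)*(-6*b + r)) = -8*b + r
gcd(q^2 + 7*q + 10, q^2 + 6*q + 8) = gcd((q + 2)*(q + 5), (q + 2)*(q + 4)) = q + 2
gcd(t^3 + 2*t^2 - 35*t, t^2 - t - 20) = t - 5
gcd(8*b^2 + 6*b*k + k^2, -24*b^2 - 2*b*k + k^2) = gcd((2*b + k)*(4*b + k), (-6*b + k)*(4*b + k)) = 4*b + k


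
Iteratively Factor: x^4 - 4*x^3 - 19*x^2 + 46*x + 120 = (x - 5)*(x^3 + x^2 - 14*x - 24) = (x - 5)*(x - 4)*(x^2 + 5*x + 6) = (x - 5)*(x - 4)*(x + 3)*(x + 2)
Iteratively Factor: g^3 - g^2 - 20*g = (g - 5)*(g^2 + 4*g) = g*(g - 5)*(g + 4)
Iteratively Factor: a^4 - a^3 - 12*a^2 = (a + 3)*(a^3 - 4*a^2) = (a - 4)*(a + 3)*(a^2) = a*(a - 4)*(a + 3)*(a)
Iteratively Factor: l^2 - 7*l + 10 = (l - 5)*(l - 2)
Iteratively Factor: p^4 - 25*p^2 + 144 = (p - 4)*(p^3 + 4*p^2 - 9*p - 36) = (p - 4)*(p + 3)*(p^2 + p - 12) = (p - 4)*(p + 3)*(p + 4)*(p - 3)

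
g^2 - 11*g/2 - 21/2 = (g - 7)*(g + 3/2)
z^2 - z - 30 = (z - 6)*(z + 5)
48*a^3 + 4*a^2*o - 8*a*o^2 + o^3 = (-6*a + o)*(-4*a + o)*(2*a + o)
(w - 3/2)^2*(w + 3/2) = w^3 - 3*w^2/2 - 9*w/4 + 27/8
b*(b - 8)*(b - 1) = b^3 - 9*b^2 + 8*b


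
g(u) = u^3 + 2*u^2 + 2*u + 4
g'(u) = 3*u^2 + 4*u + 2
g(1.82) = 20.29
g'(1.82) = 19.22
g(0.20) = 4.49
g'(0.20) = 2.92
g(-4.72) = -66.04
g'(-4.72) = 49.96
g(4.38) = 135.16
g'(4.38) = 77.07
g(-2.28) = -2.02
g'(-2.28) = 8.48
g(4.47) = 142.22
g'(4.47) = 79.82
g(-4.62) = -61.16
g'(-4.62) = 47.55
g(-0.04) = 3.92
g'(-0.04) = 1.84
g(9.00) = 913.00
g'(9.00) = 281.00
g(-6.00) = -152.00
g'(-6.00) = 86.00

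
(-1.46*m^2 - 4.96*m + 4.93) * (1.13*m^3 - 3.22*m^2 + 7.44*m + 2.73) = -1.6498*m^5 - 0.903599999999999*m^4 + 10.6797*m^3 - 56.7628*m^2 + 23.1384*m + 13.4589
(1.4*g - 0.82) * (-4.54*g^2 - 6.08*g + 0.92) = -6.356*g^3 - 4.7892*g^2 + 6.2736*g - 0.7544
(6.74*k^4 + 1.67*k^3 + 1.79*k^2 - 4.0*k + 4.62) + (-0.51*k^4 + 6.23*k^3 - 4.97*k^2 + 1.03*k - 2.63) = 6.23*k^4 + 7.9*k^3 - 3.18*k^2 - 2.97*k + 1.99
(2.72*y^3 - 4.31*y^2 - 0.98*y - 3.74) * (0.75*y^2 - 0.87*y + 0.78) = 2.04*y^5 - 5.5989*y^4 + 5.1363*y^3 - 5.3142*y^2 + 2.4894*y - 2.9172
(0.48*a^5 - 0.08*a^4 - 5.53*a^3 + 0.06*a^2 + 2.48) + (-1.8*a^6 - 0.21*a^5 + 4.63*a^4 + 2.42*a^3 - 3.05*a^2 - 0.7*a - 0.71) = -1.8*a^6 + 0.27*a^5 + 4.55*a^4 - 3.11*a^3 - 2.99*a^2 - 0.7*a + 1.77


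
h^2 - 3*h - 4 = (h - 4)*(h + 1)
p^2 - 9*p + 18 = (p - 6)*(p - 3)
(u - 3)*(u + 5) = u^2 + 2*u - 15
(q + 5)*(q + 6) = q^2 + 11*q + 30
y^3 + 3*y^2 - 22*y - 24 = (y - 4)*(y + 1)*(y + 6)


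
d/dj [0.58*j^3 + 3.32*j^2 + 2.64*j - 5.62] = 1.74*j^2 + 6.64*j + 2.64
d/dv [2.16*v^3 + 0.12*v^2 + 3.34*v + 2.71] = 6.48*v^2 + 0.24*v + 3.34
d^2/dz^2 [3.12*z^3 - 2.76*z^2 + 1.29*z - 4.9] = 18.72*z - 5.52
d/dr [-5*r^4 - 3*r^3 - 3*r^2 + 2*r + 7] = -20*r^3 - 9*r^2 - 6*r + 2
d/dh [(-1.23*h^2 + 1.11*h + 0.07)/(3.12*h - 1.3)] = (-3.8376*h^2 + 3.198*h - 1.6614)/(9.7344*h^2 - 8.112*h + 1.69)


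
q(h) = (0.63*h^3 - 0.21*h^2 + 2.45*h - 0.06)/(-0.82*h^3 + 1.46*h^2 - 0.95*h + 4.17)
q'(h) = (1.89*h^2 - 0.42*h + 2.45)/(-0.82*h^3 + 1.46*h^2 - 0.95*h + 4.17) + (2.46*h^2 - 2.92*h + 0.95)*(0.63*h^3 - 0.21*h^2 + 2.45*h - 0.06)/(-0.82*h^3 + 1.46*h^2 - 0.95*h + 4.17)^2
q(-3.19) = -0.63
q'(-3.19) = 0.02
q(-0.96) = -0.44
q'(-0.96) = 0.27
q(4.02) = -1.61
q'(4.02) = 0.53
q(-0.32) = -0.19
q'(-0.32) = 0.51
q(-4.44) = -0.64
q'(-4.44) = 0.01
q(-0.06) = -0.05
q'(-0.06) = 0.57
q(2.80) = -3.76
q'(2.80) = 5.81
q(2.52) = -7.16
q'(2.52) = 25.35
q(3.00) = -2.92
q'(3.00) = 3.07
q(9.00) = -0.96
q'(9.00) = 0.03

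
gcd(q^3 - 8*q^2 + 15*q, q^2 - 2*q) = q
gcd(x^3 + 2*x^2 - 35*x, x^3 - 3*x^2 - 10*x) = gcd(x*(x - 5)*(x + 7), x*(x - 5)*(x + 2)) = x^2 - 5*x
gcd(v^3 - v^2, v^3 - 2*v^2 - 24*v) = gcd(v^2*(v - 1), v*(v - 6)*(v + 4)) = v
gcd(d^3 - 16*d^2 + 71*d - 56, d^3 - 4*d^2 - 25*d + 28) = d^2 - 8*d + 7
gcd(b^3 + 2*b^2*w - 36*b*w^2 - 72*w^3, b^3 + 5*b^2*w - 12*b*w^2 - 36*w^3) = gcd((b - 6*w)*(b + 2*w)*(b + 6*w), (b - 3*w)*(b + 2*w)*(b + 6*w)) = b^2 + 8*b*w + 12*w^2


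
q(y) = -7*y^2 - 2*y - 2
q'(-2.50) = 33.00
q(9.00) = -587.00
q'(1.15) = -18.10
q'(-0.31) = 2.34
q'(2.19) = -32.66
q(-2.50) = -40.75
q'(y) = -14*y - 2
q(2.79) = -62.07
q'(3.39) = -49.46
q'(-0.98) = 11.72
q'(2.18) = -32.52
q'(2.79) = -41.06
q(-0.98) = -6.76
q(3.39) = -89.22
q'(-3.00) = 40.00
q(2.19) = -39.95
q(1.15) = -13.56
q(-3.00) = -59.00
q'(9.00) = -128.00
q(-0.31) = -2.05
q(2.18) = -39.63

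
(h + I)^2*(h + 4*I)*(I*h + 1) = I*h^4 - 5*h^3 - 3*I*h^2 - 5*h - 4*I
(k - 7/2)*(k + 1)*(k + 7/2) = k^3 + k^2 - 49*k/4 - 49/4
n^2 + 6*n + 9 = (n + 3)^2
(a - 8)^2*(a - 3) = a^3 - 19*a^2 + 112*a - 192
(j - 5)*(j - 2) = j^2 - 7*j + 10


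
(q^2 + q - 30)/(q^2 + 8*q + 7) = (q^2 + q - 30)/(q^2 + 8*q + 7)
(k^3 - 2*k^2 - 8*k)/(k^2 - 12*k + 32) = k*(k + 2)/(k - 8)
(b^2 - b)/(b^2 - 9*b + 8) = b/(b - 8)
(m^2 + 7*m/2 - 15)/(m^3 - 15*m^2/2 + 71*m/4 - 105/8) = 4*(m + 6)/(4*m^2 - 20*m + 21)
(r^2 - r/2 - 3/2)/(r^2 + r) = (r - 3/2)/r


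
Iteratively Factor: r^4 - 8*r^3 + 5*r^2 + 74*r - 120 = (r - 4)*(r^3 - 4*r^2 - 11*r + 30) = (r - 5)*(r - 4)*(r^2 + r - 6) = (r - 5)*(r - 4)*(r + 3)*(r - 2)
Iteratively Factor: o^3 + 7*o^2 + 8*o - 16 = (o + 4)*(o^2 + 3*o - 4) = (o + 4)^2*(o - 1)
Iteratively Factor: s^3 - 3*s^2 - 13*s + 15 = (s - 1)*(s^2 - 2*s - 15) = (s - 5)*(s - 1)*(s + 3)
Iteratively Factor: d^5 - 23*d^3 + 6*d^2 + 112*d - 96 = (d - 2)*(d^4 + 2*d^3 - 19*d^2 - 32*d + 48) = (d - 2)*(d - 1)*(d^3 + 3*d^2 - 16*d - 48) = (d - 2)*(d - 1)*(d + 3)*(d^2 - 16) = (d - 2)*(d - 1)*(d + 3)*(d + 4)*(d - 4)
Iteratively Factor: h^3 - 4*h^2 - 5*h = (h - 5)*(h^2 + h) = h*(h - 5)*(h + 1)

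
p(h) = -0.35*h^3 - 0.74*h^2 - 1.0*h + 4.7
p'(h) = -1.05*h^2 - 1.48*h - 1.0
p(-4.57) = 27.22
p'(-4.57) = -16.17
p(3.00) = -14.41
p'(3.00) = -14.89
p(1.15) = 2.04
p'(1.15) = -4.09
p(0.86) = 3.07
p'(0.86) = -3.05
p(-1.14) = 5.40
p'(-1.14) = -0.68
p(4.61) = -49.93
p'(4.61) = -30.14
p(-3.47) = 13.88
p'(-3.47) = -8.51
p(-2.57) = 8.32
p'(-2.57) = -4.13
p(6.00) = -103.54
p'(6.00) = -47.68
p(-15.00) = 1034.45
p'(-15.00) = -215.05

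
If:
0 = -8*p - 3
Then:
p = -3/8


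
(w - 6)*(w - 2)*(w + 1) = w^3 - 7*w^2 + 4*w + 12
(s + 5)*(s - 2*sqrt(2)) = s^2 - 2*sqrt(2)*s + 5*s - 10*sqrt(2)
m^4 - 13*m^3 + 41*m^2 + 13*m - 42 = (m - 7)*(m - 6)*(m - 1)*(m + 1)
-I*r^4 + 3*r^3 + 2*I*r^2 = r^2*(r + 2*I)*(-I*r + 1)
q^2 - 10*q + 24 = (q - 6)*(q - 4)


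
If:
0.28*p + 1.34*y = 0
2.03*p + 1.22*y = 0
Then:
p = 0.00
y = 0.00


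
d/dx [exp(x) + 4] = exp(x)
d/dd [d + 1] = 1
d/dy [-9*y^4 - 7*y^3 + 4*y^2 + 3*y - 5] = -36*y^3 - 21*y^2 + 8*y + 3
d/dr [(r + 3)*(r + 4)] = 2*r + 7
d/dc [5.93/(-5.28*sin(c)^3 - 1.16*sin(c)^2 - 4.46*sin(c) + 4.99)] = (93.9312*sin(c)^2 + 13.7576*sin(c) + 26.4478)*cos(c)/(5.28*sin(c)^3 + 1.16*sin(c)^2 + 4.46*sin(c) - 4.99)^2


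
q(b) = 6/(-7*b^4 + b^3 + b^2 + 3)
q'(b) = 6*(28*b^3 - 3*b^2 - 2*b)/(-7*b^4 + b^3 + b^2 + 3)^2 = 6*b*(28*b^2 - 3*b - 2)/(-7*b^4 + b^3 + b^2 + 3)^2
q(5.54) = -0.00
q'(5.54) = 0.00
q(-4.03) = -0.00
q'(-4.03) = -0.00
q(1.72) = -0.12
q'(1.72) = 0.31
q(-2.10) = -0.04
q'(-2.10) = -0.08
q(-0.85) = -11.00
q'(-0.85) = -355.92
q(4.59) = -0.00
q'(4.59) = 0.00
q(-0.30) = 2.00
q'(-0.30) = -0.28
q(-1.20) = -0.51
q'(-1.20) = -2.17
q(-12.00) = 0.00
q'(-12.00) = 0.00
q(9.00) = 0.00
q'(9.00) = 0.00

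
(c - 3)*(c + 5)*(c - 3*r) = c^3 - 3*c^2*r + 2*c^2 - 6*c*r - 15*c + 45*r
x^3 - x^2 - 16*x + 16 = (x - 4)*(x - 1)*(x + 4)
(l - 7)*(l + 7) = l^2 - 49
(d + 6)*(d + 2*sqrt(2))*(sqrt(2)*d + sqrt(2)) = sqrt(2)*d^3 + 4*d^2 + 7*sqrt(2)*d^2 + 6*sqrt(2)*d + 28*d + 24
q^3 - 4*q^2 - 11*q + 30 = (q - 5)*(q - 2)*(q + 3)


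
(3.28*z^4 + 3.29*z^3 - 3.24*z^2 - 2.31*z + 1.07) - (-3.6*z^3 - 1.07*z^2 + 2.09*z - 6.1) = 3.28*z^4 + 6.89*z^3 - 2.17*z^2 - 4.4*z + 7.17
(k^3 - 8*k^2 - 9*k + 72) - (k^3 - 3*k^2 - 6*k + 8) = -5*k^2 - 3*k + 64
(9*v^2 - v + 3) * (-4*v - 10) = -36*v^3 - 86*v^2 - 2*v - 30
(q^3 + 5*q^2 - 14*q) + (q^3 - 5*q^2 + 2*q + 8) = 2*q^3 - 12*q + 8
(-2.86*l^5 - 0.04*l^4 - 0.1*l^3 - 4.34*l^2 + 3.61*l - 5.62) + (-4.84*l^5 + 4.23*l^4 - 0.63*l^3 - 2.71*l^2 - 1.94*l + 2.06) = -7.7*l^5 + 4.19*l^4 - 0.73*l^3 - 7.05*l^2 + 1.67*l - 3.56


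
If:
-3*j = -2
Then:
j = 2/3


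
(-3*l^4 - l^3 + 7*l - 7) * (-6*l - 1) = 18*l^5 + 9*l^4 + l^3 - 42*l^2 + 35*l + 7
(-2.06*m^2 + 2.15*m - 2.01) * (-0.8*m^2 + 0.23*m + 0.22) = 1.648*m^4 - 2.1938*m^3 + 1.6493*m^2 + 0.0107*m - 0.4422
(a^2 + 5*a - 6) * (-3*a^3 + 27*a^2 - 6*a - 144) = -3*a^5 + 12*a^4 + 147*a^3 - 336*a^2 - 684*a + 864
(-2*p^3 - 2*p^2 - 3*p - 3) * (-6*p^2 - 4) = 12*p^5 + 12*p^4 + 26*p^3 + 26*p^2 + 12*p + 12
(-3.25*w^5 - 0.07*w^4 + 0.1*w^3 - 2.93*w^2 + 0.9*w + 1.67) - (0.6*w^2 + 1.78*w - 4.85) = -3.25*w^5 - 0.07*w^4 + 0.1*w^3 - 3.53*w^2 - 0.88*w + 6.52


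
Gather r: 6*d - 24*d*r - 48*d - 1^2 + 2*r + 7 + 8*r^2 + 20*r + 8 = -42*d + 8*r^2 + r*(22 - 24*d) + 14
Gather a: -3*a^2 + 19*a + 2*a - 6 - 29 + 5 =-3*a^2 + 21*a - 30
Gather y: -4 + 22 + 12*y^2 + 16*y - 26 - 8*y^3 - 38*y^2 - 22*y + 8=-8*y^3 - 26*y^2 - 6*y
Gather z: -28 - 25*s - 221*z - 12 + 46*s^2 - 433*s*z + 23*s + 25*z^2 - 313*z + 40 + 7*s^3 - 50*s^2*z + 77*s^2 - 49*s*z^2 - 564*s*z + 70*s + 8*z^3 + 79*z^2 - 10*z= 7*s^3 + 123*s^2 + 68*s + 8*z^3 + z^2*(104 - 49*s) + z*(-50*s^2 - 997*s - 544)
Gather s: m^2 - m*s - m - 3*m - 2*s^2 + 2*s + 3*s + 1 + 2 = m^2 - 4*m - 2*s^2 + s*(5 - m) + 3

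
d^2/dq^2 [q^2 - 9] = 2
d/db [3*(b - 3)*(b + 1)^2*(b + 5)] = 12*b^3 + 36*b^2 - 60*b - 84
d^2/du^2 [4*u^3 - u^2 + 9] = 24*u - 2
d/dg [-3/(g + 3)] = 3/(g + 3)^2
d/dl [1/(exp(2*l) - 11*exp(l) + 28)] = (11 - 2*exp(l))*exp(l)/(exp(2*l) - 11*exp(l) + 28)^2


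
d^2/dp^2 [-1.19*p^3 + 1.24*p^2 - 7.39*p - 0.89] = 2.48 - 7.14*p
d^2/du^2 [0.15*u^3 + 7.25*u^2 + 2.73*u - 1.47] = 0.9*u + 14.5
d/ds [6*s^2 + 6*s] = 12*s + 6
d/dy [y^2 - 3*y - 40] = 2*y - 3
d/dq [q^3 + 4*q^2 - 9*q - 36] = 3*q^2 + 8*q - 9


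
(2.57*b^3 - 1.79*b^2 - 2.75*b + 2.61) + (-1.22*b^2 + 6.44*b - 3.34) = 2.57*b^3 - 3.01*b^2 + 3.69*b - 0.73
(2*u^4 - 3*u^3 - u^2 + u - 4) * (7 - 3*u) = -6*u^5 + 23*u^4 - 18*u^3 - 10*u^2 + 19*u - 28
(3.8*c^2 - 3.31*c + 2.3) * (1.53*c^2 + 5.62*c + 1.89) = 5.814*c^4 + 16.2917*c^3 - 7.9012*c^2 + 6.6701*c + 4.347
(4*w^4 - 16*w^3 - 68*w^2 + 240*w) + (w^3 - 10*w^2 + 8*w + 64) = 4*w^4 - 15*w^3 - 78*w^2 + 248*w + 64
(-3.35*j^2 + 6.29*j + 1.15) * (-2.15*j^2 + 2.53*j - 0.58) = 7.2025*j^4 - 21.999*j^3 + 15.3842*j^2 - 0.7387*j - 0.667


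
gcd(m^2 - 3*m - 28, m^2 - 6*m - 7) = m - 7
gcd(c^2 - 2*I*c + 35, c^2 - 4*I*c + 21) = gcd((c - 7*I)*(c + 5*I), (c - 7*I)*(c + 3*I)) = c - 7*I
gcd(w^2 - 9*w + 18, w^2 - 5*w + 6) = w - 3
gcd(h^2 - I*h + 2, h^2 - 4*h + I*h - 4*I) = h + I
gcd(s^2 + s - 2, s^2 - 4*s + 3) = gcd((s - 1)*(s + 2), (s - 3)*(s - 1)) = s - 1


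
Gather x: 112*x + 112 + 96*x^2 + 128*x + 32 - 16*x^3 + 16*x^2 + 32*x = -16*x^3 + 112*x^2 + 272*x + 144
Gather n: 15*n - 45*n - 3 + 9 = 6 - 30*n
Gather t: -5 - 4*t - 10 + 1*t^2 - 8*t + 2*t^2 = 3*t^2 - 12*t - 15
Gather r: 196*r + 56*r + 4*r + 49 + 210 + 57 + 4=256*r + 320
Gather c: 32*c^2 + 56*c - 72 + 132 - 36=32*c^2 + 56*c + 24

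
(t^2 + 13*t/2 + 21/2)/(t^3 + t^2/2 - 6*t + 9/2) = (2*t + 7)/(2*t^2 - 5*t + 3)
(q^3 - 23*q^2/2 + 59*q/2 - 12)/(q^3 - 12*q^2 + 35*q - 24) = (q - 1/2)/(q - 1)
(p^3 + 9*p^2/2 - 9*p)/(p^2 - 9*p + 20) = p*(2*p^2 + 9*p - 18)/(2*(p^2 - 9*p + 20))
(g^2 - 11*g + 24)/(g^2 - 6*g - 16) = (g - 3)/(g + 2)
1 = 1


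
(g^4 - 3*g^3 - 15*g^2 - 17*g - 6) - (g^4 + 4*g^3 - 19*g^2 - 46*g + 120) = -7*g^3 + 4*g^2 + 29*g - 126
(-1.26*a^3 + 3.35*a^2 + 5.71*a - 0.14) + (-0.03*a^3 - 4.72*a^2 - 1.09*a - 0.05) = -1.29*a^3 - 1.37*a^2 + 4.62*a - 0.19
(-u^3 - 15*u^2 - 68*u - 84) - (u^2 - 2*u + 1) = -u^3 - 16*u^2 - 66*u - 85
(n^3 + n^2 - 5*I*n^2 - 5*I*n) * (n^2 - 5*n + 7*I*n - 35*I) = n^5 - 4*n^4 + 2*I*n^4 + 30*n^3 - 8*I*n^3 - 140*n^2 - 10*I*n^2 - 175*n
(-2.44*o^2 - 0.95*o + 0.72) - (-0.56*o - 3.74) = -2.44*o^2 - 0.39*o + 4.46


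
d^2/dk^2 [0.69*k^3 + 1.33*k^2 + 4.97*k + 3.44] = 4.14*k + 2.66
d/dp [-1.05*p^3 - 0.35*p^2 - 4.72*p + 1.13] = -3.15*p^2 - 0.7*p - 4.72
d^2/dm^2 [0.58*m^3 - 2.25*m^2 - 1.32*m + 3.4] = 3.48*m - 4.5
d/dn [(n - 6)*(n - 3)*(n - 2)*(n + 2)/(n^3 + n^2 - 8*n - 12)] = (n^2 + 4*n - 28)/(n^2 + 4*n + 4)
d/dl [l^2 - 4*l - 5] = 2*l - 4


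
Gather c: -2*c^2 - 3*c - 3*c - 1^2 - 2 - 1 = -2*c^2 - 6*c - 4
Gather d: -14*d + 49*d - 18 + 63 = 35*d + 45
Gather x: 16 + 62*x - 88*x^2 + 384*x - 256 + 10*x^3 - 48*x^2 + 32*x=10*x^3 - 136*x^2 + 478*x - 240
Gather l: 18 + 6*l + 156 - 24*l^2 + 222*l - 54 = -24*l^2 + 228*l + 120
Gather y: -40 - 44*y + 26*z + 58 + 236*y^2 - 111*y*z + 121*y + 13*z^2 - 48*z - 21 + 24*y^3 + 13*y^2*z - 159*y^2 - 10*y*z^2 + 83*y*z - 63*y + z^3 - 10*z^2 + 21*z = 24*y^3 + y^2*(13*z + 77) + y*(-10*z^2 - 28*z + 14) + z^3 + 3*z^2 - z - 3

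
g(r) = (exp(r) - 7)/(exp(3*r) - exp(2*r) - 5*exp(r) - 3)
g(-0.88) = 1.27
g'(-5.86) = -0.01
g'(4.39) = -0.00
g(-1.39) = 1.57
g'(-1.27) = -0.57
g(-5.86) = 2.32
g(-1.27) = 1.51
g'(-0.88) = -0.62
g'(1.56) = 0.25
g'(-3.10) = -0.17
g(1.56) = -0.04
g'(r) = (exp(r) - 7)*(-3*exp(3*r) + 2*exp(2*r) + 5*exp(r))/(exp(3*r) - exp(2*r) - 5*exp(r) - 3)^2 + exp(r)/(exp(3*r) - exp(2*r) - 5*exp(r) - 3) = 2*(-exp(2*r) + 12*exp(r) - 19)*exp(r)/(exp(5*r) - 3*exp(4*r) - 6*exp(3*r) + 10*exp(2*r) + 21*exp(r) + 9)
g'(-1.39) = -0.54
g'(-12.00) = 0.00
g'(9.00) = 0.00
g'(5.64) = -0.00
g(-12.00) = 2.33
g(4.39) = 0.00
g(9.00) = 0.00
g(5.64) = 0.00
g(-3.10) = 2.16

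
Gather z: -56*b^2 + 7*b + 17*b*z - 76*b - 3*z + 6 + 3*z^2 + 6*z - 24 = -56*b^2 - 69*b + 3*z^2 + z*(17*b + 3) - 18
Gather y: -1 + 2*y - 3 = 2*y - 4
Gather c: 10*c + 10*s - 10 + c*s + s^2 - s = c*(s + 10) + s^2 + 9*s - 10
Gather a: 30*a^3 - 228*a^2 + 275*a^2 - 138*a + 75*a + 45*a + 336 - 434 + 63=30*a^3 + 47*a^2 - 18*a - 35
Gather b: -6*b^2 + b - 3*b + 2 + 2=-6*b^2 - 2*b + 4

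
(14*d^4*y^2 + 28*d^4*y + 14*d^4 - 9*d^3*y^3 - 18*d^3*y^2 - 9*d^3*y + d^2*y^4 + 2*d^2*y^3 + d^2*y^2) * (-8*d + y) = -112*d^5*y^2 - 224*d^5*y - 112*d^5 + 86*d^4*y^3 + 172*d^4*y^2 + 86*d^4*y - 17*d^3*y^4 - 34*d^3*y^3 - 17*d^3*y^2 + d^2*y^5 + 2*d^2*y^4 + d^2*y^3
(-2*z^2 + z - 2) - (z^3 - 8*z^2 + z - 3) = -z^3 + 6*z^2 + 1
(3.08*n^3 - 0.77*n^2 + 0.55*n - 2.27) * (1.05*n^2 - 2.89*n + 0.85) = 3.234*n^5 - 9.7097*n^4 + 5.4208*n^3 - 4.6275*n^2 + 7.0278*n - 1.9295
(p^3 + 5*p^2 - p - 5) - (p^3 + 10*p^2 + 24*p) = -5*p^2 - 25*p - 5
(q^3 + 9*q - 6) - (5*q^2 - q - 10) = q^3 - 5*q^2 + 10*q + 4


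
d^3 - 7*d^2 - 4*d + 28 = (d - 7)*(d - 2)*(d + 2)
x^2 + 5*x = x*(x + 5)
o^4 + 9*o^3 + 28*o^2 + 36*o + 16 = (o + 1)*(o + 2)^2*(o + 4)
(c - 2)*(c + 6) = c^2 + 4*c - 12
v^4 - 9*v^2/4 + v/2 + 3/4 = (v - 1)^2*(v + 1/2)*(v + 3/2)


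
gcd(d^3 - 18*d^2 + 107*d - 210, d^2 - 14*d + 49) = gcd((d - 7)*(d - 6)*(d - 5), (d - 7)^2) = d - 7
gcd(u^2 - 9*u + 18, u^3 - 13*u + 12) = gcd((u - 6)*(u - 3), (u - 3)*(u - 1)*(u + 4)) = u - 3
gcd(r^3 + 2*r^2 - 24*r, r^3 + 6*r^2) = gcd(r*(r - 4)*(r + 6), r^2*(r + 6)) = r^2 + 6*r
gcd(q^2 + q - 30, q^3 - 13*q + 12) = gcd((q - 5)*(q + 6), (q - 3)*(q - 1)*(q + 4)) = 1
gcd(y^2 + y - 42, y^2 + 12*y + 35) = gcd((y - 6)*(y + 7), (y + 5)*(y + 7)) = y + 7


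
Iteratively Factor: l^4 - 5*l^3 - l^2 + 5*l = (l - 5)*(l^3 - l) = (l - 5)*(l - 1)*(l^2 + l) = (l - 5)*(l - 1)*(l + 1)*(l)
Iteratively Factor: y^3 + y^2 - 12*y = (y + 4)*(y^2 - 3*y) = (y - 3)*(y + 4)*(y)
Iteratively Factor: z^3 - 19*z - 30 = (z + 3)*(z^2 - 3*z - 10) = (z - 5)*(z + 3)*(z + 2)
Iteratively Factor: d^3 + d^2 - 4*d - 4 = (d - 2)*(d^2 + 3*d + 2) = (d - 2)*(d + 2)*(d + 1)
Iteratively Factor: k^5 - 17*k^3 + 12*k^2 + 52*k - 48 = (k - 1)*(k^4 + k^3 - 16*k^2 - 4*k + 48) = (k - 2)*(k - 1)*(k^3 + 3*k^2 - 10*k - 24) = (k - 2)*(k - 1)*(k + 4)*(k^2 - k - 6) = (k - 2)*(k - 1)*(k + 2)*(k + 4)*(k - 3)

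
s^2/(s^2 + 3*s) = s/(s + 3)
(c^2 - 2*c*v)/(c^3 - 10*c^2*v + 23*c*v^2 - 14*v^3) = c/(c^2 - 8*c*v + 7*v^2)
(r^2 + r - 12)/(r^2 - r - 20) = (r - 3)/(r - 5)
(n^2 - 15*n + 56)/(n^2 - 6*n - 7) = (n - 8)/(n + 1)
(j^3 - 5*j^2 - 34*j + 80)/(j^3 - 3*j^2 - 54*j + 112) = (j + 5)/(j + 7)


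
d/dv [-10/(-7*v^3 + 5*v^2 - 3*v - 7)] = 10*(-21*v^2 + 10*v - 3)/(7*v^3 - 5*v^2 + 3*v + 7)^2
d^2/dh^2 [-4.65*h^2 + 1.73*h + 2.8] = -9.30000000000000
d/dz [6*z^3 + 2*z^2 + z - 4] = 18*z^2 + 4*z + 1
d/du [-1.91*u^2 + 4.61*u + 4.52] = 4.61 - 3.82*u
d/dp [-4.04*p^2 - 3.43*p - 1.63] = -8.08*p - 3.43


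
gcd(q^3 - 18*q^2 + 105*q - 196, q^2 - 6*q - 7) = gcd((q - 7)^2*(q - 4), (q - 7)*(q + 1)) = q - 7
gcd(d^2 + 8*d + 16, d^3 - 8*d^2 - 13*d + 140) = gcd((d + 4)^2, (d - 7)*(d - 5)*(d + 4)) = d + 4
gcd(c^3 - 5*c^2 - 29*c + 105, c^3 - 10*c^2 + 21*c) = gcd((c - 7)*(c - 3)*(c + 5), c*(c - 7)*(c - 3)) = c^2 - 10*c + 21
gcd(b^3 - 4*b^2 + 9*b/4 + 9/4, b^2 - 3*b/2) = b - 3/2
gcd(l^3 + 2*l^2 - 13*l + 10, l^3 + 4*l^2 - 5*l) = l^2 + 4*l - 5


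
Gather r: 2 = 2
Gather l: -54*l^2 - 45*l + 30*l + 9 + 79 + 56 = -54*l^2 - 15*l + 144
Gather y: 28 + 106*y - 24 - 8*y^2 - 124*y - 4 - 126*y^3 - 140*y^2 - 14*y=-126*y^3 - 148*y^2 - 32*y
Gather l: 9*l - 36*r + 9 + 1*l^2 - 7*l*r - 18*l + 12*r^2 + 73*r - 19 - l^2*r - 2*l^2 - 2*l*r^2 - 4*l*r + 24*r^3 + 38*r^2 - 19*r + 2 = l^2*(-r - 1) + l*(-2*r^2 - 11*r - 9) + 24*r^3 + 50*r^2 + 18*r - 8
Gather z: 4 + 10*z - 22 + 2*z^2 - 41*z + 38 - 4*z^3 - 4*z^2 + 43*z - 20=-4*z^3 - 2*z^2 + 12*z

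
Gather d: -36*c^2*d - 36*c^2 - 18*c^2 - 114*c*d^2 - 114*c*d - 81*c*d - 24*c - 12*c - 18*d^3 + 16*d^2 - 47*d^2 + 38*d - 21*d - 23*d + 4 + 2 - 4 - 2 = -54*c^2 - 36*c - 18*d^3 + d^2*(-114*c - 31) + d*(-36*c^2 - 195*c - 6)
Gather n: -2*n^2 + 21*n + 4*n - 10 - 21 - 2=-2*n^2 + 25*n - 33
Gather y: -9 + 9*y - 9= 9*y - 18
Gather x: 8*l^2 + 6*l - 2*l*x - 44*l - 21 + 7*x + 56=8*l^2 - 38*l + x*(7 - 2*l) + 35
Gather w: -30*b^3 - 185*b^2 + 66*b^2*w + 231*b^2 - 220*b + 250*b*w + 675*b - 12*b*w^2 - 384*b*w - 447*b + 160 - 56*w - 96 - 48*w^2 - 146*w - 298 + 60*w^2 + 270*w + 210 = -30*b^3 + 46*b^2 + 8*b + w^2*(12 - 12*b) + w*(66*b^2 - 134*b + 68) - 24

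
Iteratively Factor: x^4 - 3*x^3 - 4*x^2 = (x)*(x^3 - 3*x^2 - 4*x) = x*(x - 4)*(x^2 + x) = x*(x - 4)*(x + 1)*(x)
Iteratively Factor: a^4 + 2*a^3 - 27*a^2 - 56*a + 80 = (a + 4)*(a^3 - 2*a^2 - 19*a + 20) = (a + 4)^2*(a^2 - 6*a + 5) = (a - 1)*(a + 4)^2*(a - 5)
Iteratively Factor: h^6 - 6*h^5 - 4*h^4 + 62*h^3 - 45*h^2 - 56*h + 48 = (h - 4)*(h^5 - 2*h^4 - 12*h^3 + 14*h^2 + 11*h - 12) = (h - 4)*(h - 1)*(h^4 - h^3 - 13*h^2 + h + 12) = (h - 4)*(h - 1)*(h + 3)*(h^3 - 4*h^2 - h + 4) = (h - 4)*(h - 1)^2*(h + 3)*(h^2 - 3*h - 4) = (h - 4)^2*(h - 1)^2*(h + 3)*(h + 1)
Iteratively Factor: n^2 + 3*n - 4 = (n + 4)*(n - 1)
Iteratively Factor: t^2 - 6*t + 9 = (t - 3)*(t - 3)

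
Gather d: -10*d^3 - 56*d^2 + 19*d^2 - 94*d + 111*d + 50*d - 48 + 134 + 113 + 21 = -10*d^3 - 37*d^2 + 67*d + 220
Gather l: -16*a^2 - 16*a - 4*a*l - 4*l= -16*a^2 - 16*a + l*(-4*a - 4)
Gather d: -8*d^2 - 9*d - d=-8*d^2 - 10*d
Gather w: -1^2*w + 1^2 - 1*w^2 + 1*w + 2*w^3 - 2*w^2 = 2*w^3 - 3*w^2 + 1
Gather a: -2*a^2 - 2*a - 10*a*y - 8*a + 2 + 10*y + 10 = -2*a^2 + a*(-10*y - 10) + 10*y + 12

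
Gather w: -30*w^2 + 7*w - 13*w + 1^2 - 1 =-30*w^2 - 6*w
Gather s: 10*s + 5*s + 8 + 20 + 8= 15*s + 36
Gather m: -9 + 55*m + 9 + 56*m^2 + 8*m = 56*m^2 + 63*m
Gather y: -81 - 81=-162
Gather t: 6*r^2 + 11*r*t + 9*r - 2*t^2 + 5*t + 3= 6*r^2 + 9*r - 2*t^2 + t*(11*r + 5) + 3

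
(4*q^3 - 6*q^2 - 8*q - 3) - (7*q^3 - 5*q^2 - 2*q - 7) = -3*q^3 - q^2 - 6*q + 4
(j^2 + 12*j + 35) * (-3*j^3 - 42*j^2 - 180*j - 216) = -3*j^5 - 78*j^4 - 789*j^3 - 3846*j^2 - 8892*j - 7560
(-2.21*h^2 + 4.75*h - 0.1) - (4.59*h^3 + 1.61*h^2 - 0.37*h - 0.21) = -4.59*h^3 - 3.82*h^2 + 5.12*h + 0.11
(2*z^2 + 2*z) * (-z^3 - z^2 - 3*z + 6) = -2*z^5 - 4*z^4 - 8*z^3 + 6*z^2 + 12*z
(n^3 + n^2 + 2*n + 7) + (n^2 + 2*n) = n^3 + 2*n^2 + 4*n + 7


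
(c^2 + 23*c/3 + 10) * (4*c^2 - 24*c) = 4*c^4 + 20*c^3/3 - 144*c^2 - 240*c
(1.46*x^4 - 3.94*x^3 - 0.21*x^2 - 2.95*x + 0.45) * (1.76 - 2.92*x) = -4.2632*x^5 + 14.0744*x^4 - 6.3212*x^3 + 8.2444*x^2 - 6.506*x + 0.792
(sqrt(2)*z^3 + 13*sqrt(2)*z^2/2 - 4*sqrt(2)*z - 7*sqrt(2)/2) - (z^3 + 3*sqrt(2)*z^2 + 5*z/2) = -z^3 + sqrt(2)*z^3 + 7*sqrt(2)*z^2/2 - 4*sqrt(2)*z - 5*z/2 - 7*sqrt(2)/2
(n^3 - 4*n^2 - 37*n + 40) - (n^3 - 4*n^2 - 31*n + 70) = -6*n - 30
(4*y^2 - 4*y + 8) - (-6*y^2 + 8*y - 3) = 10*y^2 - 12*y + 11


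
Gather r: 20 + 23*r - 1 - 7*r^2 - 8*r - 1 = -7*r^2 + 15*r + 18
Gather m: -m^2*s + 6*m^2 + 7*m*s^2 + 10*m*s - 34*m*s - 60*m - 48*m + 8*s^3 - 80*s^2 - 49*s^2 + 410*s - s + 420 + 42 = m^2*(6 - s) + m*(7*s^2 - 24*s - 108) + 8*s^3 - 129*s^2 + 409*s + 462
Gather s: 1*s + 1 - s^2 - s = 1 - s^2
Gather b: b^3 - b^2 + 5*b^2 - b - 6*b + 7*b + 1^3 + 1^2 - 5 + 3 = b^3 + 4*b^2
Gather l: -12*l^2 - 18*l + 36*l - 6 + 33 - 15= -12*l^2 + 18*l + 12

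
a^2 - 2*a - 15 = (a - 5)*(a + 3)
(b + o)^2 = b^2 + 2*b*o + o^2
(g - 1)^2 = g^2 - 2*g + 1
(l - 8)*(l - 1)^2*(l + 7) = l^4 - 3*l^3 - 53*l^2 + 111*l - 56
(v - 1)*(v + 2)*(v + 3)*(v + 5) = v^4 + 9*v^3 + 21*v^2 - v - 30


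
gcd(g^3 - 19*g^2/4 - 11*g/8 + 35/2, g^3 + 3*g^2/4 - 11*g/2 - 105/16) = g^2 - 3*g/4 - 35/8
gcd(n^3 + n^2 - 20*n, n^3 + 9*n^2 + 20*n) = n^2 + 5*n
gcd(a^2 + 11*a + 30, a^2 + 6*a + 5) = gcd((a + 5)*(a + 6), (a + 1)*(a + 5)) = a + 5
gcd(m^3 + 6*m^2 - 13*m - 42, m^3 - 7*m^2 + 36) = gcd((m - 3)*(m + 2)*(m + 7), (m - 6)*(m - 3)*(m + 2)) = m^2 - m - 6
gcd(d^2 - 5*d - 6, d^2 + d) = d + 1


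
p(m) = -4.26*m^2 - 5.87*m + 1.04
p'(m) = -8.52*m - 5.87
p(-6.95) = -163.93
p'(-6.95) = 53.34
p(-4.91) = -72.84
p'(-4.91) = 35.96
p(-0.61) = 3.04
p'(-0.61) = -0.67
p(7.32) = -270.19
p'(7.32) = -68.24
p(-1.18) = 2.03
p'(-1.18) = 4.18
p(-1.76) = -1.82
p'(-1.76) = 9.13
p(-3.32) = -26.43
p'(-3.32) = 22.42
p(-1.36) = 1.14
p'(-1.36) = 5.72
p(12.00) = -682.84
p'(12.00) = -108.11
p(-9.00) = -291.19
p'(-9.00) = 70.81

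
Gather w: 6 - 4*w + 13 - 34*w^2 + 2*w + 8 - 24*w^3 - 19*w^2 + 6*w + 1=-24*w^3 - 53*w^2 + 4*w + 28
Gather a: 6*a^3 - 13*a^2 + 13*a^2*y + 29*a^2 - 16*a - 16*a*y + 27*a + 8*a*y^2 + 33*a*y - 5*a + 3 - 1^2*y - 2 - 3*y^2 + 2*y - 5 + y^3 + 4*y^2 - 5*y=6*a^3 + a^2*(13*y + 16) + a*(8*y^2 + 17*y + 6) + y^3 + y^2 - 4*y - 4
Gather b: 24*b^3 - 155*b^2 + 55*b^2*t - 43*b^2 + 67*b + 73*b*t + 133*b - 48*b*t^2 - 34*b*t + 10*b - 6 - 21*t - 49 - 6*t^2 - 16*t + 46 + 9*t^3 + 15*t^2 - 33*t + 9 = 24*b^3 + b^2*(55*t - 198) + b*(-48*t^2 + 39*t + 210) + 9*t^3 + 9*t^2 - 70*t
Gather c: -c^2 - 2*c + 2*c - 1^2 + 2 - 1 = -c^2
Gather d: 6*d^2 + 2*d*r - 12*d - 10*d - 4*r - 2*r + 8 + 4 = 6*d^2 + d*(2*r - 22) - 6*r + 12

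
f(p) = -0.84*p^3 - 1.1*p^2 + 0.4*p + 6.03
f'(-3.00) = -15.68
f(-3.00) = 17.61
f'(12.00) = -388.88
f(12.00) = -1599.09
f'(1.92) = -13.11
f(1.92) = -3.20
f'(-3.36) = -20.66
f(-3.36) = 24.13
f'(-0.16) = 0.69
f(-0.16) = 5.94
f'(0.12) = 0.10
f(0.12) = 6.06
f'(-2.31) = -7.96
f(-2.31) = 9.59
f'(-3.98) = -30.76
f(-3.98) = 39.97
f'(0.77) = -2.79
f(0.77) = 5.30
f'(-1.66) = -2.89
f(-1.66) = 6.18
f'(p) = -2.52*p^2 - 2.2*p + 0.4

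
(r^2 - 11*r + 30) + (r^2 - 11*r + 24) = 2*r^2 - 22*r + 54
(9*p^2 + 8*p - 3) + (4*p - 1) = 9*p^2 + 12*p - 4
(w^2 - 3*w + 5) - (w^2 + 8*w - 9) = 14 - 11*w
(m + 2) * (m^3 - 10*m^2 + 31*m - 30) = m^4 - 8*m^3 + 11*m^2 + 32*m - 60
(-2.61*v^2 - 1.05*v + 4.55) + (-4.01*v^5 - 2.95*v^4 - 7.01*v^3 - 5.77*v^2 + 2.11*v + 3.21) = -4.01*v^5 - 2.95*v^4 - 7.01*v^3 - 8.38*v^2 + 1.06*v + 7.76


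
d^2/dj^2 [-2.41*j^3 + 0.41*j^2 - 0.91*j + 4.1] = 0.82 - 14.46*j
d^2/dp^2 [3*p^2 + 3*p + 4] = 6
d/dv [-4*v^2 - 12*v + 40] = -8*v - 12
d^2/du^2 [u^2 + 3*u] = 2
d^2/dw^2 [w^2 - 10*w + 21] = 2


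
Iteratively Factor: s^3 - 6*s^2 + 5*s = (s - 1)*(s^2 - 5*s) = s*(s - 1)*(s - 5)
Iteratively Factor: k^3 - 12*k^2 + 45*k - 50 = (k - 5)*(k^2 - 7*k + 10) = (k - 5)^2*(k - 2)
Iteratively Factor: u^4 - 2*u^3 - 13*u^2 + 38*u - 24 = (u - 3)*(u^3 + u^2 - 10*u + 8) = (u - 3)*(u + 4)*(u^2 - 3*u + 2) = (u - 3)*(u - 1)*(u + 4)*(u - 2)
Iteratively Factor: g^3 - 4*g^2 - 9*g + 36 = (g + 3)*(g^2 - 7*g + 12) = (g - 3)*(g + 3)*(g - 4)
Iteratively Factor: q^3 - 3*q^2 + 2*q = (q - 1)*(q^2 - 2*q) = (q - 2)*(q - 1)*(q)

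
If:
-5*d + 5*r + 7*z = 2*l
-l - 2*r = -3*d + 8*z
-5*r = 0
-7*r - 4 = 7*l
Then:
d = 92/133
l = -4/7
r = 0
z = 44/133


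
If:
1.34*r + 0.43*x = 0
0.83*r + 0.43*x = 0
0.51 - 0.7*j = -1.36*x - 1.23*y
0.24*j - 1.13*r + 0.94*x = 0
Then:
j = 0.00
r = 0.00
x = 0.00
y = -0.41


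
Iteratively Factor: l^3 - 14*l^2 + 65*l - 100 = (l - 5)*(l^2 - 9*l + 20) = (l - 5)*(l - 4)*(l - 5)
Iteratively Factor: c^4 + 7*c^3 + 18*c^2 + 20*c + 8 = (c + 1)*(c^3 + 6*c^2 + 12*c + 8) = (c + 1)*(c + 2)*(c^2 + 4*c + 4) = (c + 1)*(c + 2)^2*(c + 2)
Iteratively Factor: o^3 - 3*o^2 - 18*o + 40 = (o + 4)*(o^2 - 7*o + 10) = (o - 2)*(o + 4)*(o - 5)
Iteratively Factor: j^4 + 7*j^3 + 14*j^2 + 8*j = (j)*(j^3 + 7*j^2 + 14*j + 8) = j*(j + 4)*(j^2 + 3*j + 2) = j*(j + 1)*(j + 4)*(j + 2)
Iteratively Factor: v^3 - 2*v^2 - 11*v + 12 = (v + 3)*(v^2 - 5*v + 4) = (v - 1)*(v + 3)*(v - 4)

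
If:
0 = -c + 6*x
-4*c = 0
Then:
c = 0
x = 0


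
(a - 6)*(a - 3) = a^2 - 9*a + 18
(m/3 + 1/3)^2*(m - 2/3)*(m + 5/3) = m^4/9 + m^3/3 + 17*m^2/81 - 11*m/81 - 10/81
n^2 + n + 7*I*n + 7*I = (n + 1)*(n + 7*I)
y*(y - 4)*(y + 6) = y^3 + 2*y^2 - 24*y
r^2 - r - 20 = (r - 5)*(r + 4)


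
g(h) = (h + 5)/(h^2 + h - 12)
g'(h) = (-2*h - 1)*(h + 5)/(h^2 + h - 12)^2 + 1/(h^2 + h - 12) = (h^2 + h - (h + 5)*(2*h + 1) - 12)/(h^2 + h - 12)^2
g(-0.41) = -0.37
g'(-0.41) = -0.09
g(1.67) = -0.88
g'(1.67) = -0.64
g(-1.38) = -0.32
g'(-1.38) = -0.04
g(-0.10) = -0.41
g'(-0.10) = -0.11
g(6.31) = 0.33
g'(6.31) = -0.10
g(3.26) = 4.38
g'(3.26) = -16.90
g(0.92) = -0.58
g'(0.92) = -0.26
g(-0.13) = -0.40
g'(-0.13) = -0.11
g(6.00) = 0.37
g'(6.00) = -0.13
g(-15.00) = -0.05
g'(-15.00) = 0.00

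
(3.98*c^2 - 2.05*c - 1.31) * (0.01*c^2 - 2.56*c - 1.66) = 0.0398*c^4 - 10.2093*c^3 - 1.3719*c^2 + 6.7566*c + 2.1746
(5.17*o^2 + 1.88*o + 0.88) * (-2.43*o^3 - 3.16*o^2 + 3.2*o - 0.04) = -12.5631*o^5 - 20.9056*o^4 + 8.4648*o^3 + 3.0284*o^2 + 2.7408*o - 0.0352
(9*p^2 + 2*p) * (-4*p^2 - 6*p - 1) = -36*p^4 - 62*p^3 - 21*p^2 - 2*p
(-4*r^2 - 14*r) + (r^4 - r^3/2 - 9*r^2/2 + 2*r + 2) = r^4 - r^3/2 - 17*r^2/2 - 12*r + 2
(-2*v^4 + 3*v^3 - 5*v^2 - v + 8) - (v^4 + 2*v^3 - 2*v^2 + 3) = -3*v^4 + v^3 - 3*v^2 - v + 5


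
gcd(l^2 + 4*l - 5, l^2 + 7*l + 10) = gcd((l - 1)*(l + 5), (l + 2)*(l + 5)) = l + 5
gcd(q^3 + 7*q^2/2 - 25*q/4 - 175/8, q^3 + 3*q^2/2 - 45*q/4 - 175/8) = q + 5/2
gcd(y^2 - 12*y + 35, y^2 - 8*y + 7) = y - 7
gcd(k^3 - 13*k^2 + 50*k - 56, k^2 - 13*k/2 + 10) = k - 4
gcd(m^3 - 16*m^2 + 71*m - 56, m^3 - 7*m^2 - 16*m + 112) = m - 7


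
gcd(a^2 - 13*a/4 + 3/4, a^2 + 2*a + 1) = 1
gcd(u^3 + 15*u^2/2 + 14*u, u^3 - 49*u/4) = u^2 + 7*u/2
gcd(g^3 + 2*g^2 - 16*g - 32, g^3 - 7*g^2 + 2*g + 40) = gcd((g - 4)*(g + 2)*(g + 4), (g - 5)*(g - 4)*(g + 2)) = g^2 - 2*g - 8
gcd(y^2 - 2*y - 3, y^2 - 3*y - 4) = y + 1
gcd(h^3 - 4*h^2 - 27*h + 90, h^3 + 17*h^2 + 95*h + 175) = h + 5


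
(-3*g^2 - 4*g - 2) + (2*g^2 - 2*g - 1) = -g^2 - 6*g - 3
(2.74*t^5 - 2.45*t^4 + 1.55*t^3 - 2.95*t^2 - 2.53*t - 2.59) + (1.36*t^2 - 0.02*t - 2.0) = 2.74*t^5 - 2.45*t^4 + 1.55*t^3 - 1.59*t^2 - 2.55*t - 4.59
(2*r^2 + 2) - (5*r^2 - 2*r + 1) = -3*r^2 + 2*r + 1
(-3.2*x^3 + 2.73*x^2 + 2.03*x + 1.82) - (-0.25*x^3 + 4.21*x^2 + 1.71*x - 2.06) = -2.95*x^3 - 1.48*x^2 + 0.32*x + 3.88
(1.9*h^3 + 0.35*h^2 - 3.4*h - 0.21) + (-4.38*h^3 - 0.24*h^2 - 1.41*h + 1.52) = -2.48*h^3 + 0.11*h^2 - 4.81*h + 1.31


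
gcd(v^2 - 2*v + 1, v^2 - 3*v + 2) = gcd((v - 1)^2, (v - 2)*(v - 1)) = v - 1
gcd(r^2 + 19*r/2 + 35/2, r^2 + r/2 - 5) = r + 5/2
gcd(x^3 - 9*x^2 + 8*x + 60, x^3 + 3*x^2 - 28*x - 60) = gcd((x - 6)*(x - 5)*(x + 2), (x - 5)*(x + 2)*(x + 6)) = x^2 - 3*x - 10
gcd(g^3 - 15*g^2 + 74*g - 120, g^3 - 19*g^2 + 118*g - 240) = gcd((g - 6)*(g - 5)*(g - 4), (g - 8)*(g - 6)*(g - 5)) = g^2 - 11*g + 30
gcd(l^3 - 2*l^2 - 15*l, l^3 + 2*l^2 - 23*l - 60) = l^2 - 2*l - 15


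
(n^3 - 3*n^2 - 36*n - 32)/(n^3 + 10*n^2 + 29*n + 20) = (n - 8)/(n + 5)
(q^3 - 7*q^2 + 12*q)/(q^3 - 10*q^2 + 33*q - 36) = q/(q - 3)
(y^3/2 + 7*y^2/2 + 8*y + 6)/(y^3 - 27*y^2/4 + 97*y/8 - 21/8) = 4*(y^3 + 7*y^2 + 16*y + 12)/(8*y^3 - 54*y^2 + 97*y - 21)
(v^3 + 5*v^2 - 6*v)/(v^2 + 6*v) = v - 1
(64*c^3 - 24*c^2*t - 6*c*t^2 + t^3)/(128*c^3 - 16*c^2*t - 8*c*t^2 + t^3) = (-2*c + t)/(-4*c + t)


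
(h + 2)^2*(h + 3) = h^3 + 7*h^2 + 16*h + 12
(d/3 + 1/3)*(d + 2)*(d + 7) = d^3/3 + 10*d^2/3 + 23*d/3 + 14/3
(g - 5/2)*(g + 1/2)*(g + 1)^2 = g^4 - 17*g^2/4 - 9*g/2 - 5/4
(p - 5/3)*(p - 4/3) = p^2 - 3*p + 20/9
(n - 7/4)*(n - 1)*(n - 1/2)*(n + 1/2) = n^4 - 11*n^3/4 + 3*n^2/2 + 11*n/16 - 7/16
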